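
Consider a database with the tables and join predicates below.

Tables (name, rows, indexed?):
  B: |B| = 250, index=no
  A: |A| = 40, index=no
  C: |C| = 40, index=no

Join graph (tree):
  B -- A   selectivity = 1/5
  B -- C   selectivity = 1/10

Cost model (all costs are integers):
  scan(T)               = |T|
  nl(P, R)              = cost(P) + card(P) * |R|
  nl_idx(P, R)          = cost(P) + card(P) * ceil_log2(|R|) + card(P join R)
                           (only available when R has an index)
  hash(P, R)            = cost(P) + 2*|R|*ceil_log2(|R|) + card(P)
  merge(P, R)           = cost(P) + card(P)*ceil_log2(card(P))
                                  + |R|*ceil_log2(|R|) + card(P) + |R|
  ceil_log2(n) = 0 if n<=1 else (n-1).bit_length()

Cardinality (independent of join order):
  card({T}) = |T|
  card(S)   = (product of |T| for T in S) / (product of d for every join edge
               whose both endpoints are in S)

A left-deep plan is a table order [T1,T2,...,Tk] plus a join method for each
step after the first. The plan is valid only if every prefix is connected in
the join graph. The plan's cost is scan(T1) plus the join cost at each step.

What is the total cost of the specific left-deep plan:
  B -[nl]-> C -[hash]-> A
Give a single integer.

11730

step 1: scan B: cost=250, card=250
step 2: join C via nl
    card(P join C) = 250*40/(10) = 1000
    cost = 250 + 250*40 = 10250
step 3: join A via hash
    card(P join A) = 1000*40/(5) = 8000
    cost = 10250 + 2*40*6 + 1000 = 11730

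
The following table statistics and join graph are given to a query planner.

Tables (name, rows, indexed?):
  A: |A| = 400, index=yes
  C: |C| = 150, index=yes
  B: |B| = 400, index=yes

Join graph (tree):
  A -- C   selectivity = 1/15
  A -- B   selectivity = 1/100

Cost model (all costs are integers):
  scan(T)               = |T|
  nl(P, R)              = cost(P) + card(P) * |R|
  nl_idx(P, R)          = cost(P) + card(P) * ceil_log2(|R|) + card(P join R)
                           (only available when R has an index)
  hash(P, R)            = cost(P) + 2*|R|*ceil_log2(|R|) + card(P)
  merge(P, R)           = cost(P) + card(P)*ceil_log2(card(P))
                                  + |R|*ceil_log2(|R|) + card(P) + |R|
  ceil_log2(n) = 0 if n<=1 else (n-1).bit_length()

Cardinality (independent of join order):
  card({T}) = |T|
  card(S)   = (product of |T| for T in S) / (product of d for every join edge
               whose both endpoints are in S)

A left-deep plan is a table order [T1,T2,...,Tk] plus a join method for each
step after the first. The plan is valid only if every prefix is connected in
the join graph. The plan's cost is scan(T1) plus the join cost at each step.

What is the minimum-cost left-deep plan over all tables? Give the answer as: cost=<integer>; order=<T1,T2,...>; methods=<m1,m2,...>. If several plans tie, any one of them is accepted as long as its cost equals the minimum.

cost=9600; order=A,B,C; methods=nl_idx,hash

Selinger DP (subsets sized 1..n):
  {A}: scan cost=400, card=400
  {C}: scan cost=150, card=150
  {B}: scan cost=400, card=400
  {AC}: card=4000; try (C,hash)→3200, (A,merge)→5500, (A,nl_idx)→5500, (C,merge)→5750, (A,hash)→7500, (C,nl_idx)→7600 …(+2); best=3200 via (C,hash)
  {AB}: card=1600; try (B,nl_idx)→5600, (A,nl_idx)→5600, (B,hash)→8000, (A,hash)→8000, (B,merge)→8400, (A,merge)→8400 …(+2); best=5600 via (B,nl_idx)
  {ABC}: card=16000; try (C,hash)→9600, (B,hash)→14400, (C,merge)→26150, (C,nl_idx)→34400, (B,nl_idx)→55200, (B,merge)→59200 …(+2); best=9600 via (C,hash)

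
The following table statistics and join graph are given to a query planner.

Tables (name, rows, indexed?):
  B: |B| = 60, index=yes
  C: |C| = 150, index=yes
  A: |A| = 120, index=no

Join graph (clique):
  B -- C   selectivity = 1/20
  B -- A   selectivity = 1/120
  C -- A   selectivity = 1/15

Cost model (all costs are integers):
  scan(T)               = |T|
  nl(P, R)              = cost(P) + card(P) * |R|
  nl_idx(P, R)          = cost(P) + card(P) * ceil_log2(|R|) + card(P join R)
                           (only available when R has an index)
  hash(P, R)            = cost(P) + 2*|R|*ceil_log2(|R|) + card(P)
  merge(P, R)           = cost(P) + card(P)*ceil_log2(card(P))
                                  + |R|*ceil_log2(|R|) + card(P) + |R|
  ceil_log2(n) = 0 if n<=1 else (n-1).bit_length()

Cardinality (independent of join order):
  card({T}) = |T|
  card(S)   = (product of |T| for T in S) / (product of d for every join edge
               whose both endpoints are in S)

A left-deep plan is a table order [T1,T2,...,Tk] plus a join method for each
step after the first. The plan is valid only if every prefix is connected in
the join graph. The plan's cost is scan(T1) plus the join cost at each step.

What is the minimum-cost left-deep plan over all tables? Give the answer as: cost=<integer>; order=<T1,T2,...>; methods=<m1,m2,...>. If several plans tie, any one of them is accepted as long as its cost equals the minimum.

cost=1410; order=A,B,C; methods=nl_idx,nl_idx

Selinger DP (subsets sized 1..n):
  {B}: scan cost=60, card=60
  {C}: scan cost=150, card=150
  {A}: scan cost=120, card=120
  {BC}: card=450; try (C,nl_idx)→990, (B,hash)→1020, (B,nl_idx)→1500, (C,merge)→1830, (B,merge)→1920, (C,hash)→2520 …(+2); best=990 via (C,nl_idx)
  {AB}: card=60; try (B,nl_idx)→900, (B,hash)→960, (A,merge)→1440, (B,merge)→1500, (A,hash)→1800, (A,nl)→7260 …(+1); best=900 via (B,nl_idx)
  {AC}: card=1200; try (A,hash)→1980, (C,nl_idx)→2280, (C,merge)→2430, (A,merge)→2460, (C,hash)→2640, (C,nl)→18120 …(+1); best=1980 via (A,hash)
  {ABC}: card=30; try (C,nl_idx)→1410, (C,merge)→2670, (A,hash)→3120, (C,hash)→3360, (B,hash)→3900, (A,merge)→6450 …(+5); best=1410 via (C,nl_idx)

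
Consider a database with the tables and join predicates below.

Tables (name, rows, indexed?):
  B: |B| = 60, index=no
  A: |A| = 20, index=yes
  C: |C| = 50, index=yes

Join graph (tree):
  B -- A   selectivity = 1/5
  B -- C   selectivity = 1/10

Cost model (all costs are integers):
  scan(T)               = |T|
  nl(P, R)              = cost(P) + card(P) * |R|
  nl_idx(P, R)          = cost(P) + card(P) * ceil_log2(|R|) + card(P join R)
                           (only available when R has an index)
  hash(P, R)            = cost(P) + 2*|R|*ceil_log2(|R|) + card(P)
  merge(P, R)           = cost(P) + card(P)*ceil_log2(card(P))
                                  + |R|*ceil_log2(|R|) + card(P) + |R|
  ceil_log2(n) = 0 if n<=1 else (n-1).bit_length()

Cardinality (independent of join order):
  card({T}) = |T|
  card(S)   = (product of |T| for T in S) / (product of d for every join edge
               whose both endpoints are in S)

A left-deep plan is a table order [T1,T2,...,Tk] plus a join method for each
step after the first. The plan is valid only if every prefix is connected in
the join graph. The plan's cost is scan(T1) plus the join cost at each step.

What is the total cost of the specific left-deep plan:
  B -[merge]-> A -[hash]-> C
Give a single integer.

1440

step 1: scan B: cost=60, card=60
step 2: join A via merge
    card(P join A) = 60*20/(5) = 240
    cost = 60 + 60*6 + 20*5 + 60 + 20 = 600
step 3: join C via hash
    card(P join C) = 240*50/(10) = 1200
    cost = 600 + 2*50*6 + 240 = 1440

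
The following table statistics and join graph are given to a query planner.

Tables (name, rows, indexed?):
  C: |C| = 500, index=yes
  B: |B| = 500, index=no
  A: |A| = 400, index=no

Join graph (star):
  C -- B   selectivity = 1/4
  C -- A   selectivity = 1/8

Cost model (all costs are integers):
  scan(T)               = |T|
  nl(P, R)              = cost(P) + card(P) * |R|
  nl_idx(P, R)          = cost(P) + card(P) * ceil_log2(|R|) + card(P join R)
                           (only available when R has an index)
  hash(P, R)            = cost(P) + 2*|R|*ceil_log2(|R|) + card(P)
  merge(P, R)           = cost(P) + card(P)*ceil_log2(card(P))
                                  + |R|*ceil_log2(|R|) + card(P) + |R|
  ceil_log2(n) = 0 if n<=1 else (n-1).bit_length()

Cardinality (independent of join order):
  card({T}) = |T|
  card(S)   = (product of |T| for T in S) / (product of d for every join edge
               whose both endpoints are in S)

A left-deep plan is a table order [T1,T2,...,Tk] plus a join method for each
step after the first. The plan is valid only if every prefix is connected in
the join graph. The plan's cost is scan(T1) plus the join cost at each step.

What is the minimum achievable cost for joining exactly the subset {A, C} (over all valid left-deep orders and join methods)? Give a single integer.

Selinger DP over subsets of {A,C}:
  {C}: scan cost=500, card=500
  {A}: scan cost=400, card=400
  {AC}: card=25000; try (A,hash)→8200, (C,merge)→9400, (A,merge)→9500, (C,hash)→9800, (C,nl_idx)→29000, (C,nl)→200400 …(+1); best=8200 via (A,hash)

8200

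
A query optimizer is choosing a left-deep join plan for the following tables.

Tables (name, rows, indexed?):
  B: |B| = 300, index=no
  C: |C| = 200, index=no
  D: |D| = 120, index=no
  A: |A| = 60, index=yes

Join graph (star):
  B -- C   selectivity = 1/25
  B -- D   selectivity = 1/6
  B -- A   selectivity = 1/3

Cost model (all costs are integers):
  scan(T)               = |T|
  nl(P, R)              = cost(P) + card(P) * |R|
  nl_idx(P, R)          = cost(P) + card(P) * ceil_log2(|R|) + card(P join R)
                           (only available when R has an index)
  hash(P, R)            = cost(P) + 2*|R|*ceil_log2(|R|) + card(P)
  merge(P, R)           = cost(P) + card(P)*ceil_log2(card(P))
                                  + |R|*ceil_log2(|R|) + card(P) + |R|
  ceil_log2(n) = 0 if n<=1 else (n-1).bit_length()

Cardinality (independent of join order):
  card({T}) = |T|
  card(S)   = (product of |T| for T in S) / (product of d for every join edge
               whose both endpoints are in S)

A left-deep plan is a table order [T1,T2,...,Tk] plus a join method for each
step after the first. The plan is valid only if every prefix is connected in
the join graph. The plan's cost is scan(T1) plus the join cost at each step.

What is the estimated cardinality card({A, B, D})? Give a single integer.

120000

Tables in S: A(60), B(300), D(120)
Edges inside S: B-D(d=6), B-A(d=3)
numerator = 60 * 300 * 120 = 2160000
denominator = 6 * 3 = 18
card(S) = 2160000 / 18 = 120000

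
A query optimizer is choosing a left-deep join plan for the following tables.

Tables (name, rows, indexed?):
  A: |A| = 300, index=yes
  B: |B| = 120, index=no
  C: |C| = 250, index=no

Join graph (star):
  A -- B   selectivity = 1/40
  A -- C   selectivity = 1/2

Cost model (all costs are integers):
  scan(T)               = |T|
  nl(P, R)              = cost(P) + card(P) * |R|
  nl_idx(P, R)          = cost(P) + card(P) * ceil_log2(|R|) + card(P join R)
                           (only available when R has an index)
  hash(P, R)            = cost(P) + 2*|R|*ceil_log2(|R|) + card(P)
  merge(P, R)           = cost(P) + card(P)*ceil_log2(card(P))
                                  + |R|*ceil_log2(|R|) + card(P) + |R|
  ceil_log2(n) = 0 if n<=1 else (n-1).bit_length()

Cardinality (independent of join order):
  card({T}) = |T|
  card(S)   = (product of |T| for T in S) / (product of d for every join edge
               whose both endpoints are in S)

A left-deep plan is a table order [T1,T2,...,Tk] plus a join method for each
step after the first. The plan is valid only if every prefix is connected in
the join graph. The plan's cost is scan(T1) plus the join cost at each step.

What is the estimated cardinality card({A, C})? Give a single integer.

37500

Tables in S: A(300), C(250)
Edges inside S: A-C(d=2)
numerator = 300 * 250 = 75000
denominator = 2 = 2
card(S) = 75000 / 2 = 37500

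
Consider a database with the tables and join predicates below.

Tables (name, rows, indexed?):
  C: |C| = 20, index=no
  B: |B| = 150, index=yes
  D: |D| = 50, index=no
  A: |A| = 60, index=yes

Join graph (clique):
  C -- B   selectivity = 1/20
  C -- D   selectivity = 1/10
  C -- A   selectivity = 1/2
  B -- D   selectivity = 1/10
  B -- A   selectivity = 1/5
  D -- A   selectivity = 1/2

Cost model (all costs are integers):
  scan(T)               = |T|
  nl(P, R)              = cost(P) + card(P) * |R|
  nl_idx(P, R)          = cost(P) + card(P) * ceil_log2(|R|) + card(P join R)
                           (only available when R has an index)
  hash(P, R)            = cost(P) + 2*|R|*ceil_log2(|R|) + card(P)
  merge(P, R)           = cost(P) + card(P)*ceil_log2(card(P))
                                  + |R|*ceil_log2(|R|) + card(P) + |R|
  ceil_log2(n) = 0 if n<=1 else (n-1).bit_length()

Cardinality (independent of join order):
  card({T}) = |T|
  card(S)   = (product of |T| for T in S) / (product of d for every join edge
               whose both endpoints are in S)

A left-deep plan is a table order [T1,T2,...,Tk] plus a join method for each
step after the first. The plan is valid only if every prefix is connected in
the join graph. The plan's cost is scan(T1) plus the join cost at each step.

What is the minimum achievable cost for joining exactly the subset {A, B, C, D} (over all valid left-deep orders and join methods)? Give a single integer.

1755

Selinger DP over subsets of {A,B,C,D}:
  {C}: scan cost=20, card=20
  {B}: scan cost=150, card=150
  {D}: scan cost=50, card=50
  {A}: scan cost=60, card=60
  {BC}: card=150; try (B,nl_idx)→330, (C,hash)→500, (B,merge)→1490, (C,merge)→1620, (B,hash)→2440, (B,nl)→3020 …(+1); best=330 via (B,nl_idx)
  {CD}: card=100; try (C,hash)→300, (D,merge)→490, (C,merge)→520, (D,hash)→640, (D,nl)→1020, (C,nl)→1050; best=300 via (C,hash)
  {AC}: card=600; try (C,hash)→320, (A,merge)→560, (C,merge)→600, (A,nl_idx)→740, (A,hash)→760, (A,nl)→1220 …(+1); best=320 via (C,hash)
  {BD}: card=750; try (D,hash)→900, (B,nl_idx)→1200, (B,merge)→1750, (D,merge)→1850, (B,hash)→2500, (B,nl)→7550 …(+1); best=900 via (D,hash)
  {AB}: card=1800; try (A,hash)→1020, (B,merge)→1830, (A,merge)→1920, (B,nl_idx)→2340, (B,hash)→2520, (A,nl_idx)→2850 …(+2); best=1020 via (A,hash)
  {AD}: card=1500; try (D,hash)→720, (A,hash)→820, (A,merge)→820, (D,merge)→830, (A,nl_idx)→1850, (A,nl)→3050 …(+1); best=720 via (D,hash)
  {BCD}: card=75; try (D,hash)→1080, (B,nl_idx)→1175, (C,hash)→1850, (D,merge)→2030, (B,merge)→2450, (B,hash)→2800 …(+4); best=1080 via (D,hash)
  {ABC}: card=900; try (A,hash)→1200, (A,merge)→2100, (A,nl_idx)→2130, (C,hash)→3020, (B,hash)→3320, (B,nl_idx)→6020 …(+5); best=1200 via (A,hash)
  {ACD}: card=1500; try (A,hash)→1120, (D,hash)→1520, (A,merge)→1520, (A,nl_idx)→2400, (C,hash)→2420, (A,nl)→6300 …(+4); best=1120 via (A,hash)
  {ABD}: card=4500; try (A,hash)→2370, (D,hash)→3420, (B,hash)→4620, (A,merge)→9570, (A,nl_idx)→9900, (B,nl_idx)→17220 …(+5); best=2370 via (A,hash)
  {ABCD}: card=225; try (A,nl_idx)→1755, (A,hash)→1875, (A,merge)→2100, (D,hash)→2700, (B,hash)→5020, (A,nl)→5580 …(+8); best=1755 via (A,nl_idx)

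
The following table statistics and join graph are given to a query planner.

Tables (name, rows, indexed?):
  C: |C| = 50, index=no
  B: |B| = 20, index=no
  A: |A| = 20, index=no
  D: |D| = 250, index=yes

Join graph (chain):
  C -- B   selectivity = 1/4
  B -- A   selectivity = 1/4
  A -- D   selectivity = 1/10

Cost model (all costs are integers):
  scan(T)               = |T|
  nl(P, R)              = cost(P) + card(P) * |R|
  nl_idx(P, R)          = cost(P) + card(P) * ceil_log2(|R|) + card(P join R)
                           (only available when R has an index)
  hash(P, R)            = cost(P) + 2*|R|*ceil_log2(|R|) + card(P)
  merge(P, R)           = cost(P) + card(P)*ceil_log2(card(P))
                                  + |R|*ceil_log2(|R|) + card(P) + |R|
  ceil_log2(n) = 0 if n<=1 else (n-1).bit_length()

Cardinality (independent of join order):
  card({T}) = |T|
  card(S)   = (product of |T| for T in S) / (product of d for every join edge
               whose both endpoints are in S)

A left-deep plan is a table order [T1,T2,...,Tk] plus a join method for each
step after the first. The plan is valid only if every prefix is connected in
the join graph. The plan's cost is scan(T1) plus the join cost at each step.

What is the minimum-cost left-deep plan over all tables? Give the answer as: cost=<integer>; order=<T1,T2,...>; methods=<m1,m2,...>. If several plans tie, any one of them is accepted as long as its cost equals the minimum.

Selinger DP (subsets sized 1..n):
  {C}: scan cost=50, card=50
  {B}: scan cost=20, card=20
  {A}: scan cost=20, card=20
  {D}: scan cost=250, card=250
  {BC}: card=250; try (B,hash)→300, (C,merge)→490, (B,merge)→520, (C,hash)→640, (C,nl)→1020, (B,nl)→1050; best=300 via (B,hash)
  {AB}: card=100; try (B,hash)→240, (A,hash)→240, (B,merge)→260, (A,merge)→260, (B,nl)→420, (A,nl)→420; best=240 via (B,hash)
  {AD}: card=500; try (D,nl_idx)→680, (A,hash)→700, (D,merge)→2390, (A,merge)→2620, (D,hash)→4040, (D,nl)→5020 …(+1); best=680 via (D,nl_idx)
  {ABC}: card=1250; try (A,hash)→750, (C,hash)→940, (C,merge)→1390, (A,merge)→2670, (C,nl)→5240, (A,nl)→5300; best=750 via (A,hash)
  {ABD}: card=2500; try (B,hash)→1380, (D,merge)→3290, (D,nl_idx)→3540, (D,hash)→4340, (B,merge)→5800, (B,nl)→10680 …(+1); best=1380 via (B,hash)
  {ABCD}: card=31250; try (C,hash)→4480, (D,hash)→6000, (D,merge)→18000, (C,merge)→34230, (D,nl_idx)→42000, (C,nl)→126380 …(+1); best=4480 via (C,hash)

cost=4480; order=A,D,B,C; methods=nl_idx,hash,hash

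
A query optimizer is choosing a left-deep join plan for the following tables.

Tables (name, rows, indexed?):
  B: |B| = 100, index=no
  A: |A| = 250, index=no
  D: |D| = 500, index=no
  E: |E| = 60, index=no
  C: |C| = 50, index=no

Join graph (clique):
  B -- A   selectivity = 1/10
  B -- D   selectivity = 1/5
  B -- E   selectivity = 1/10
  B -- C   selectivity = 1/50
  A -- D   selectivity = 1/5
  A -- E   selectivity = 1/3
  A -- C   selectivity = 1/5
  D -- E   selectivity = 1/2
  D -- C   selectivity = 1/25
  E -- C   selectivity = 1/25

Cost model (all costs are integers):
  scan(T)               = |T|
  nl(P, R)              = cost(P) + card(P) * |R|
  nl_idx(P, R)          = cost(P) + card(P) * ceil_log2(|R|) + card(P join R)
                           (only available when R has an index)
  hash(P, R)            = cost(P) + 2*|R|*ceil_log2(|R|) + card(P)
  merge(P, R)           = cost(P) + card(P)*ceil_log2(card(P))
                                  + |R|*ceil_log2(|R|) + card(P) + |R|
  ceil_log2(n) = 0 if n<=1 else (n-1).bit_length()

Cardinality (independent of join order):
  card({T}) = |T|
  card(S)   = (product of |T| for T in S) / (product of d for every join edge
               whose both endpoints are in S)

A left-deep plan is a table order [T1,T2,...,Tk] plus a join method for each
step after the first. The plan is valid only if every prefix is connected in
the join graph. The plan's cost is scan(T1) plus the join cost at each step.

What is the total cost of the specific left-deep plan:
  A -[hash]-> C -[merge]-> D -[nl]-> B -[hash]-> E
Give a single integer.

1039720

step 1: scan A: cost=250, card=250
step 2: join C via hash
    card(P join C) = 250*50/(5) = 2500
    cost = 250 + 2*50*6 + 250 = 1100
step 3: join D via merge
    card(P join D) = 2500*500/(5*25) = 10000
    cost = 1100 + 2500*12 + 500*9 + 2500 + 500 = 38600
step 4: join B via nl
    card(P join B) = 10000*100/(10*5*50) = 400
    cost = 38600 + 10000*100 = 1038600
step 5: join E via hash
    card(P join E) = 400*60/(10*3*2*25) = 16
    cost = 1038600 + 2*60*6 + 400 = 1039720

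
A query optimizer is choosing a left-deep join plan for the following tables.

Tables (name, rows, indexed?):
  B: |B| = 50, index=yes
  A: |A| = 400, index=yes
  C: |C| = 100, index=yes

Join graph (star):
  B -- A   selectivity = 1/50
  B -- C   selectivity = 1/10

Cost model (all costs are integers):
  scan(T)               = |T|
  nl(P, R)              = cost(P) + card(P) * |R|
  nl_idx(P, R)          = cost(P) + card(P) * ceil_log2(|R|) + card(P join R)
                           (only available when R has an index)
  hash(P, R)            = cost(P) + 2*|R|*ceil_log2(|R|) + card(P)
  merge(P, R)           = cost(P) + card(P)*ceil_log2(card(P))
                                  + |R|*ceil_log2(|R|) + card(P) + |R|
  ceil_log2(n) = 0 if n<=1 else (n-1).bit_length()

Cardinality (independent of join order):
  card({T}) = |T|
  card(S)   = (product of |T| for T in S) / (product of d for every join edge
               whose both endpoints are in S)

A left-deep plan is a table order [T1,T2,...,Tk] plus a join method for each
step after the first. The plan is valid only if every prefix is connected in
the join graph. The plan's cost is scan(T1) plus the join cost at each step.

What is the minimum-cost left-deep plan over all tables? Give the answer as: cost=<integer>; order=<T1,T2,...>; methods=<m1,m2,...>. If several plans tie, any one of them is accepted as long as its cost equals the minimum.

Selinger DP (subsets sized 1..n):
  {B}: scan cost=50, card=50
  {A}: scan cost=400, card=400
  {C}: scan cost=100, card=100
  {AB}: card=400; try (A,nl_idx)→900, (B,hash)→1400, (B,nl_idx)→3200, (A,merge)→4400, (B,merge)→4750, (A,hash)→7300 …(+2); best=900 via (A,nl_idx)
  {BC}: card=500; try (B,hash)→800, (C,nl_idx)→900, (C,merge)→1200, (B,nl_idx)→1200, (B,merge)→1250, (C,hash)→1500 …(+2); best=800 via (B,hash)
  {ABC}: card=4000; try (C,hash)→2700, (C,merge)→5700, (C,nl_idx)→7700, (A,hash)→8500, (A,nl_idx)→9300, (A,merge)→9800 …(+2); best=2700 via (C,hash)

cost=2700; order=B,A,C; methods=nl_idx,hash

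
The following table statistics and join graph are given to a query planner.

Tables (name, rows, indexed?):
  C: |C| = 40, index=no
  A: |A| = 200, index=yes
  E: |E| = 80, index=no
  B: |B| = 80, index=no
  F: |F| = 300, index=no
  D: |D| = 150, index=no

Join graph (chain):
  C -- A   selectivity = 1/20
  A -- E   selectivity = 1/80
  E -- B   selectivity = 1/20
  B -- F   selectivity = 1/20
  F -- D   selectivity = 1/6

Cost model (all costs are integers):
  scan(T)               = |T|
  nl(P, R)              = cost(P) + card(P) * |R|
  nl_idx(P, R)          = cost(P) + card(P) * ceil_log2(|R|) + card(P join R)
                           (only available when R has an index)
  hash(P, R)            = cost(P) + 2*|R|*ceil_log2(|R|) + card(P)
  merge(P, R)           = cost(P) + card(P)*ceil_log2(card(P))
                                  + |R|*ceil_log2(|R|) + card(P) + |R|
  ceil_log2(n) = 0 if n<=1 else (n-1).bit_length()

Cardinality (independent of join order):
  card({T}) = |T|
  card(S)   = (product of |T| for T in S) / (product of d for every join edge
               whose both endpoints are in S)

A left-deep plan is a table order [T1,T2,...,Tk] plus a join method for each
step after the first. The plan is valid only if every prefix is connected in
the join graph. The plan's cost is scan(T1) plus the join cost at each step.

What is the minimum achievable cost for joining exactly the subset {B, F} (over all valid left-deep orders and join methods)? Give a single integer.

1720

Selinger DP over subsets of {B,F}:
  {B}: scan cost=80, card=80
  {F}: scan cost=300, card=300
  {BF}: card=1200; try (B,hash)→1720, (F,merge)→3720, (B,merge)→3940, (F,hash)→5560, (F,nl)→24080, (B,nl)→24300; best=1720 via (B,hash)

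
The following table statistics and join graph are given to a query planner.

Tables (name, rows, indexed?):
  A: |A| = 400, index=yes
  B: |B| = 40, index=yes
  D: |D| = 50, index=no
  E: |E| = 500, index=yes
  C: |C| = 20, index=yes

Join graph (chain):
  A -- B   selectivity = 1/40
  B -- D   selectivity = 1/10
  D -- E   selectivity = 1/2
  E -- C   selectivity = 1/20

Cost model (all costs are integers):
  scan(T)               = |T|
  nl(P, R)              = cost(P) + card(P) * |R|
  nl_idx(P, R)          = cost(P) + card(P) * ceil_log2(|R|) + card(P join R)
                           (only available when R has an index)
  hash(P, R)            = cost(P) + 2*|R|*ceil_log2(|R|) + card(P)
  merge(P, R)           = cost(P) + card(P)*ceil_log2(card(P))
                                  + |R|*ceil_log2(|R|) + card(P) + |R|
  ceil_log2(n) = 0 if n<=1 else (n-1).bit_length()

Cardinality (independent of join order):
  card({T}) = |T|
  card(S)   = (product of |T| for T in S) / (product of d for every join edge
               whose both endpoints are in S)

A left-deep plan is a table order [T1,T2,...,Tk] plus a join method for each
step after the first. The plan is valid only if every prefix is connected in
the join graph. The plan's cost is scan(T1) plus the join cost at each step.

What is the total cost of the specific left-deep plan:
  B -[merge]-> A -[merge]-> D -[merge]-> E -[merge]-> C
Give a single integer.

10037790

step 1: scan B: cost=40, card=40
step 2: join A via merge
    card(P join A) = 40*400/(40) = 400
    cost = 40 + 40*6 + 400*9 + 40 + 400 = 4320
step 3: join D via merge
    card(P join D) = 400*50/(10) = 2000
    cost = 4320 + 400*9 + 50*6 + 400 + 50 = 8670
step 4: join E via merge
    card(P join E) = 2000*500/(2) = 500000
    cost = 8670 + 2000*11 + 500*9 + 2000 + 500 = 37670
step 5: join C via merge
    card(P join C) = 500000*20/(20) = 500000
    cost = 37670 + 500000*19 + 20*5 + 500000 + 20 = 10037790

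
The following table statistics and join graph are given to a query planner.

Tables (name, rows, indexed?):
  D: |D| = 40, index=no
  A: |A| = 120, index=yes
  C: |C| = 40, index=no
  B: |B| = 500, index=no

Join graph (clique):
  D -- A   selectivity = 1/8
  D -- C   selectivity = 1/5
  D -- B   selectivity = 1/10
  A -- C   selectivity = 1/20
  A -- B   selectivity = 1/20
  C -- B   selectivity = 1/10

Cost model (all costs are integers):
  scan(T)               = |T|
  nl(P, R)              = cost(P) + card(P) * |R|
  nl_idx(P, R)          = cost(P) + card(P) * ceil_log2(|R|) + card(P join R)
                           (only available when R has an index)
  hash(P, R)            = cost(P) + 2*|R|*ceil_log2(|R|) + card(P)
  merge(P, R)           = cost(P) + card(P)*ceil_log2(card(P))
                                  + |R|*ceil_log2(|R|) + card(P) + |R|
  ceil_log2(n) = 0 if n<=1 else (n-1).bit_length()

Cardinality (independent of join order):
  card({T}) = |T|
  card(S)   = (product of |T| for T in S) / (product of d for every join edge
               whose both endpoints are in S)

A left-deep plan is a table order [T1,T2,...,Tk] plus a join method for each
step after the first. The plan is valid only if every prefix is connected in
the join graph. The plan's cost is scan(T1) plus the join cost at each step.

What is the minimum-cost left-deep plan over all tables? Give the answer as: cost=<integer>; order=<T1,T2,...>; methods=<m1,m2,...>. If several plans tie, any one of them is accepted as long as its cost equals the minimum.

Selinger DP (subsets sized 1..n):
  {D}: scan cost=40, card=40
  {A}: scan cost=120, card=120
  {C}: scan cost=40, card=40
  {B}: scan cost=500, card=500
  {AD}: card=600; try (D,hash)→720, (A,nl_idx)→920, (A,merge)→1280, (D,merge)→1360, (A,hash)→1760, (A,nl)→4840 …(+1); best=720 via (D,hash)
  {CD}: card=320; try (D,hash)→560, (C,hash)→560, (D,merge)→600, (C,merge)→600, (D,nl)→1640, (C,nl)→1640; best=560 via (D,hash)
  {BD}: card=2000; try (D,hash)→1480, (B,merge)→5320, (D,merge)→5780, (B,hash)→9080, (B,nl)→20040, (D,nl)→20500; best=1480 via (D,hash)
  {AC}: card=240; try (A,nl_idx)→560, (C,hash)→720, (A,merge)→1280, (C,merge)→1360, (A,hash)→1760, (A,nl)→4840 …(+1); best=560 via (A,nl_idx)
  {AB}: card=3000; try (A,hash)→2680, (B,merge)→6080, (A,merge)→6460, (A,nl_idx)→7000, (B,hash)→9240, (B,nl)→60120 …(+1); best=2680 via (A,hash)
  {BC}: card=2000; try (C,hash)→1480, (B,merge)→5320, (C,merge)→5780, (B,hash)→9080, (B,nl)→20040, (C,nl)→20500; best=1480 via (C,hash)
  {ACD}: card=240; try (D,hash)→1280, (C,hash)→1800, (A,hash)→2560, (D,merge)→3000, (A,nl_idx)→3040, (A,merge)→4720 …(+4); best=1280 via (D,hash)
  {ABD}: card=1500; try (A,hash)→5160, (D,hash)→6160, (B,hash)→10320, (B,merge)→12320, (A,nl_idx)→16980, (A,merge)→26440 …(+4); best=5160 via (A,hash)
  {BCD}: card=1600; try (D,hash)→3960, (C,hash)→3960, (B,merge)→8760, (B,hash)→9880, (D,merge)→25760, (C,merge)→25760 …(+3); best=3960 via (D,hash)
  {ABC}: card=600; try (A,hash)→5160, (C,hash)→6160, (B,merge)→7720, (B,hash)→9800, (A,nl_idx)→16080, (A,merge)→26440 …(+4); best=5160 via (A,hash)
  {ABCD}: card=60; try (D,hash)→6240, (C,hash)→7140, (A,hash)→7240, (B,merge)→8440, (B,hash)→10520, (D,merge)→12040 …(+7); best=6240 via (D,hash)

cost=6240; order=B,C,A,D; methods=hash,hash,hash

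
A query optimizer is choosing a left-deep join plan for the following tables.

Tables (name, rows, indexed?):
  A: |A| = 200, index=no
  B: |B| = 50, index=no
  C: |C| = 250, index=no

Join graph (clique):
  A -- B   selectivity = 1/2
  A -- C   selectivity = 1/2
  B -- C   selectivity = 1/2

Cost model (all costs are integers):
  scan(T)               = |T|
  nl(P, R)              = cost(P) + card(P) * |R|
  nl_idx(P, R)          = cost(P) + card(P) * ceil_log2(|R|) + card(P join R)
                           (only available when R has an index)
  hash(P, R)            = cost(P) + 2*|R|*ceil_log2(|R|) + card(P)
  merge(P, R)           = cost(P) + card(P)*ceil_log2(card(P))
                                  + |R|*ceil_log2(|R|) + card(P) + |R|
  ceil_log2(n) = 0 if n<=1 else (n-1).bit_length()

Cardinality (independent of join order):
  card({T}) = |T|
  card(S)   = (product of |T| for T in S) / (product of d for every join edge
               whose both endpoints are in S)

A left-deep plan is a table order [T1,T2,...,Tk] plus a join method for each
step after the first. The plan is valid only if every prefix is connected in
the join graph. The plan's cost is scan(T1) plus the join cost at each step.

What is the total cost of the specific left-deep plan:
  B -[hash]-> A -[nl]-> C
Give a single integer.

step 1: scan B: cost=50, card=50
step 2: join A via hash
    card(P join A) = 50*200/(2) = 5000
    cost = 50 + 2*200*8 + 50 = 3300
step 3: join C via nl
    card(P join C) = 5000*250/(2*2) = 312500
    cost = 3300 + 5000*250 = 1253300

1253300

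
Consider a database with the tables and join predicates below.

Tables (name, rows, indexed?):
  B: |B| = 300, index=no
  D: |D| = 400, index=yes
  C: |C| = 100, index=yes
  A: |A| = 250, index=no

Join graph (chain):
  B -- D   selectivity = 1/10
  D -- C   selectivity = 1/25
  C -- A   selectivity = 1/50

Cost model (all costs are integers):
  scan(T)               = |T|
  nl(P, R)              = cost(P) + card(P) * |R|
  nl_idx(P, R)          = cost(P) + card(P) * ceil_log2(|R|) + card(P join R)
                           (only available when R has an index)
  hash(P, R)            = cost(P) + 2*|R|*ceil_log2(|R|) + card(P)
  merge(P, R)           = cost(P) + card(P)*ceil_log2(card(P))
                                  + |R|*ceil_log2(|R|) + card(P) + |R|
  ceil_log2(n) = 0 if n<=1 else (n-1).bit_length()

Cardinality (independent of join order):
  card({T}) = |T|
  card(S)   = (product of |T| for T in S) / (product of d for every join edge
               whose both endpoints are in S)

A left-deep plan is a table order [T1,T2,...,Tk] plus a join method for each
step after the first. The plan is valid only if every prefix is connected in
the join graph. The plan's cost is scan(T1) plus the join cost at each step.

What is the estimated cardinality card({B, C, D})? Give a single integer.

Tables in S: B(300), C(100), D(400)
Edges inside S: B-D(d=10), D-C(d=25)
numerator = 300 * 100 * 400 = 12000000
denominator = 10 * 25 = 250
card(S) = 12000000 / 250 = 48000

48000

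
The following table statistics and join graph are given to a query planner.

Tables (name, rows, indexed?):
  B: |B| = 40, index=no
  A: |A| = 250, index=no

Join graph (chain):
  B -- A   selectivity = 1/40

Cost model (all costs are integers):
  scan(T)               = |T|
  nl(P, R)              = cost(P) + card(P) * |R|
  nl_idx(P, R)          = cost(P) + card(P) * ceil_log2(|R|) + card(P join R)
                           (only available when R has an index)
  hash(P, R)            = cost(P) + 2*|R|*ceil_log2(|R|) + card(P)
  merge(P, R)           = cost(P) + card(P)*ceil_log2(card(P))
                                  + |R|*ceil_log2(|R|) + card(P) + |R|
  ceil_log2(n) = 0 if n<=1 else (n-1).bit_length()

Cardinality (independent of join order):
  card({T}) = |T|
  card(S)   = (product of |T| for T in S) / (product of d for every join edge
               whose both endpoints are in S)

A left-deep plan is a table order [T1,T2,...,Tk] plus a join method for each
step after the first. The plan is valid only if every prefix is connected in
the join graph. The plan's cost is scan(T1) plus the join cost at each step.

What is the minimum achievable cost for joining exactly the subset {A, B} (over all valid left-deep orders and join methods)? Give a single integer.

980

Selinger DP over subsets of {A,B}:
  {B}: scan cost=40, card=40
  {A}: scan cost=250, card=250
  {AB}: card=250; try (B,hash)→980, (A,merge)→2570, (B,merge)→2780, (A,hash)→4080, (A,nl)→10040, (B,nl)→10250; best=980 via (B,hash)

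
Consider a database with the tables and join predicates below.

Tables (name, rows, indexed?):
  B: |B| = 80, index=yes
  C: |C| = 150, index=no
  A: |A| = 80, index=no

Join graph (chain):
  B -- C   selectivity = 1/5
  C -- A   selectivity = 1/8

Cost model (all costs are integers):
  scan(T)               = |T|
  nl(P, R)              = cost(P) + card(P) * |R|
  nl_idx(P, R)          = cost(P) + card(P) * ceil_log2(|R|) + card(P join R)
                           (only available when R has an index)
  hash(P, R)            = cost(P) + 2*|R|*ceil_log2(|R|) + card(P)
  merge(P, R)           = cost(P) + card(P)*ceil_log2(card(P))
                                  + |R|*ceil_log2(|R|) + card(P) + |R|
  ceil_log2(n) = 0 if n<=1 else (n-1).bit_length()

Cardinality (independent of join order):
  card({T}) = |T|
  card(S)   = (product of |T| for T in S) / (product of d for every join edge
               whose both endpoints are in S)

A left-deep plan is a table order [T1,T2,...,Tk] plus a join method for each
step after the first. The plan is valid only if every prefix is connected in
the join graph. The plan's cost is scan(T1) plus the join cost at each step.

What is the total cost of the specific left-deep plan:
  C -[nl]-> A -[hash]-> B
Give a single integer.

step 1: scan C: cost=150, card=150
step 2: join A via nl
    card(P join A) = 150*80/(8) = 1500
    cost = 150 + 150*80 = 12150
step 3: join B via hash
    card(P join B) = 1500*80/(5) = 24000
    cost = 12150 + 2*80*7 + 1500 = 14770

14770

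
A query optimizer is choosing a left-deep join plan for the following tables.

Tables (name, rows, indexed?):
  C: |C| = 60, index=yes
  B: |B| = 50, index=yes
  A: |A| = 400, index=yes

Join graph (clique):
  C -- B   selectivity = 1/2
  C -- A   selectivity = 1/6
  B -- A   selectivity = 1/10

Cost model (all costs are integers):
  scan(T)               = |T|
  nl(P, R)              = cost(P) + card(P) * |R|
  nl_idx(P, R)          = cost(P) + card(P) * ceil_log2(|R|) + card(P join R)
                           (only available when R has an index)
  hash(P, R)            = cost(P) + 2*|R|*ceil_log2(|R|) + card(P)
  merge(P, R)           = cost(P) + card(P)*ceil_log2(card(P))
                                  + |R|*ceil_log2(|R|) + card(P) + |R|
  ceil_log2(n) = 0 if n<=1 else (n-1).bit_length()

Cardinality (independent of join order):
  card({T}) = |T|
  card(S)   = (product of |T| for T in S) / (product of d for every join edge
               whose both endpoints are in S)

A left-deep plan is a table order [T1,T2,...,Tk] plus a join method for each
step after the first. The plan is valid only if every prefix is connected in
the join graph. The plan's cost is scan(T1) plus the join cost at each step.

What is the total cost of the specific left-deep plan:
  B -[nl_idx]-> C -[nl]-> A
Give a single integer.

601850

step 1: scan B: cost=50, card=50
step 2: join C via nl_idx
    card(P join C) = 50*60/(2) = 1500
    cost = 50 + 50*6 + 1500 = 1850
step 3: join A via nl
    card(P join A) = 1500*400/(6*10) = 10000
    cost = 1850 + 1500*400 = 601850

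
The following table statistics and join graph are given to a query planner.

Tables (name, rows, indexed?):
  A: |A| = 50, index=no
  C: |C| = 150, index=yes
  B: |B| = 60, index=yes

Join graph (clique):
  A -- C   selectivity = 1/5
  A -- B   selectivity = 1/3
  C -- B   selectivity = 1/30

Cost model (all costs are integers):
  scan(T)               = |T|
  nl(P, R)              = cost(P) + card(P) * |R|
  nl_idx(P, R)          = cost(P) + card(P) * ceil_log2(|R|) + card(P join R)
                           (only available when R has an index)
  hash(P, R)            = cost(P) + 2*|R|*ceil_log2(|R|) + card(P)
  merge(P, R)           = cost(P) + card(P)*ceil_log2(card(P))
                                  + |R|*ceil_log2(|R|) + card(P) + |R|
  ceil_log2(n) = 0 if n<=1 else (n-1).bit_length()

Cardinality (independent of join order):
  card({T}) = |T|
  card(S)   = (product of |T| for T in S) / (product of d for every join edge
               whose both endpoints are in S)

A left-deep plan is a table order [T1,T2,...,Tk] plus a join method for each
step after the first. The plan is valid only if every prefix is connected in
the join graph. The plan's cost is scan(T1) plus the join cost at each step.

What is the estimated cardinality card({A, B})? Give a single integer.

Tables in S: A(50), B(60)
Edges inside S: A-B(d=3)
numerator = 50 * 60 = 3000
denominator = 3 = 3
card(S) = 3000 / 3 = 1000

1000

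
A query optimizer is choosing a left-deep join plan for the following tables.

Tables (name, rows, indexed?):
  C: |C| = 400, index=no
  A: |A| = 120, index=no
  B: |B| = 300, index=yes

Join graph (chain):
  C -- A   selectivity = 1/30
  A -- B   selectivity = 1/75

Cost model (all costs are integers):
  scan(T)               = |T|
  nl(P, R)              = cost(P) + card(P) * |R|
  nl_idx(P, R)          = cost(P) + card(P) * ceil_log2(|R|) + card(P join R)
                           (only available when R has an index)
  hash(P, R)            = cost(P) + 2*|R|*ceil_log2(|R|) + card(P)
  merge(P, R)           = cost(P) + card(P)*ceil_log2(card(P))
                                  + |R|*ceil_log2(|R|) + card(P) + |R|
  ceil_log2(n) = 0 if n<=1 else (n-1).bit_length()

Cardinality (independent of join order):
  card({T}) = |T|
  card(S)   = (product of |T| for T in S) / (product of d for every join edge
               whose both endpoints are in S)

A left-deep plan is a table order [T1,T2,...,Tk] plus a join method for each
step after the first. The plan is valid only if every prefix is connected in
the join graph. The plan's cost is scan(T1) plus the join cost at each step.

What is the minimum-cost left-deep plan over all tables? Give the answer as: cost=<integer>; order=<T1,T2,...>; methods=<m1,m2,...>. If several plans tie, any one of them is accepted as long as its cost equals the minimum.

cost=9360; order=A,B,C; methods=nl_idx,hash

Selinger DP (subsets sized 1..n):
  {C}: scan cost=400, card=400
  {A}: scan cost=120, card=120
  {B}: scan cost=300, card=300
  {AC}: card=1600; try (A,hash)→2480, (C,merge)→5080, (A,merge)→5360, (C,hash)→7440, (C,nl)→48120, (A,nl)→48400; best=2480 via (A,hash)
  {AB}: card=480; try (B,nl_idx)→1680, (A,hash)→2280, (B,merge)→4080, (A,merge)→4260, (B,hash)→5640, (B,nl)→36120 …(+1); best=1680 via (B,nl_idx)
  {ABC}: card=6400; try (C,hash)→9360, (B,hash)→9480, (C,merge)→10480, (B,nl_idx)→23280, (B,merge)→24680, (C,nl)→193680 …(+1); best=9360 via (C,hash)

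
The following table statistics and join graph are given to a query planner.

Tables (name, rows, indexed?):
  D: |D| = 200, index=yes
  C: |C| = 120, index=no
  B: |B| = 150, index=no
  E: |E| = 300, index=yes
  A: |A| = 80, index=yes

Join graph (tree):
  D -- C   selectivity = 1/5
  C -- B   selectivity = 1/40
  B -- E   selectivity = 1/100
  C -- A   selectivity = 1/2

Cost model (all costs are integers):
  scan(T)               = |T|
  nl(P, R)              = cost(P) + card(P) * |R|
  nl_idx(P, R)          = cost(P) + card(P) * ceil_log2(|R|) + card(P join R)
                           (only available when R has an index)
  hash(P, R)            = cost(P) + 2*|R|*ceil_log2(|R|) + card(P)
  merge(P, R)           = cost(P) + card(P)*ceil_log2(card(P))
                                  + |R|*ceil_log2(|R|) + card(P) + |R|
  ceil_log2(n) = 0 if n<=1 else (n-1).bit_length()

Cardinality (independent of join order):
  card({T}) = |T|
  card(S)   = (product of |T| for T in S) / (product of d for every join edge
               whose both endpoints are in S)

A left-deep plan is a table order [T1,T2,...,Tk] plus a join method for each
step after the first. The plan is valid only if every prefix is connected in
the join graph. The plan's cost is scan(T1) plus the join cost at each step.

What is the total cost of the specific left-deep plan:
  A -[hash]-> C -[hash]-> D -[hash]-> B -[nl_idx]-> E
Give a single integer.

8844240

step 1: scan A: cost=80, card=80
step 2: join C via hash
    card(P join C) = 80*120/(2) = 4800
    cost = 80 + 2*120*7 + 80 = 1840
step 3: join D via hash
    card(P join D) = 4800*200/(5) = 192000
    cost = 1840 + 2*200*8 + 4800 = 9840
step 4: join B via hash
    card(P join B) = 192000*150/(40) = 720000
    cost = 9840 + 2*150*8 + 192000 = 204240
step 5: join E via nl_idx
    card(P join E) = 720000*300/(100) = 2160000
    cost = 204240 + 720000*9 + 2160000 = 8844240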